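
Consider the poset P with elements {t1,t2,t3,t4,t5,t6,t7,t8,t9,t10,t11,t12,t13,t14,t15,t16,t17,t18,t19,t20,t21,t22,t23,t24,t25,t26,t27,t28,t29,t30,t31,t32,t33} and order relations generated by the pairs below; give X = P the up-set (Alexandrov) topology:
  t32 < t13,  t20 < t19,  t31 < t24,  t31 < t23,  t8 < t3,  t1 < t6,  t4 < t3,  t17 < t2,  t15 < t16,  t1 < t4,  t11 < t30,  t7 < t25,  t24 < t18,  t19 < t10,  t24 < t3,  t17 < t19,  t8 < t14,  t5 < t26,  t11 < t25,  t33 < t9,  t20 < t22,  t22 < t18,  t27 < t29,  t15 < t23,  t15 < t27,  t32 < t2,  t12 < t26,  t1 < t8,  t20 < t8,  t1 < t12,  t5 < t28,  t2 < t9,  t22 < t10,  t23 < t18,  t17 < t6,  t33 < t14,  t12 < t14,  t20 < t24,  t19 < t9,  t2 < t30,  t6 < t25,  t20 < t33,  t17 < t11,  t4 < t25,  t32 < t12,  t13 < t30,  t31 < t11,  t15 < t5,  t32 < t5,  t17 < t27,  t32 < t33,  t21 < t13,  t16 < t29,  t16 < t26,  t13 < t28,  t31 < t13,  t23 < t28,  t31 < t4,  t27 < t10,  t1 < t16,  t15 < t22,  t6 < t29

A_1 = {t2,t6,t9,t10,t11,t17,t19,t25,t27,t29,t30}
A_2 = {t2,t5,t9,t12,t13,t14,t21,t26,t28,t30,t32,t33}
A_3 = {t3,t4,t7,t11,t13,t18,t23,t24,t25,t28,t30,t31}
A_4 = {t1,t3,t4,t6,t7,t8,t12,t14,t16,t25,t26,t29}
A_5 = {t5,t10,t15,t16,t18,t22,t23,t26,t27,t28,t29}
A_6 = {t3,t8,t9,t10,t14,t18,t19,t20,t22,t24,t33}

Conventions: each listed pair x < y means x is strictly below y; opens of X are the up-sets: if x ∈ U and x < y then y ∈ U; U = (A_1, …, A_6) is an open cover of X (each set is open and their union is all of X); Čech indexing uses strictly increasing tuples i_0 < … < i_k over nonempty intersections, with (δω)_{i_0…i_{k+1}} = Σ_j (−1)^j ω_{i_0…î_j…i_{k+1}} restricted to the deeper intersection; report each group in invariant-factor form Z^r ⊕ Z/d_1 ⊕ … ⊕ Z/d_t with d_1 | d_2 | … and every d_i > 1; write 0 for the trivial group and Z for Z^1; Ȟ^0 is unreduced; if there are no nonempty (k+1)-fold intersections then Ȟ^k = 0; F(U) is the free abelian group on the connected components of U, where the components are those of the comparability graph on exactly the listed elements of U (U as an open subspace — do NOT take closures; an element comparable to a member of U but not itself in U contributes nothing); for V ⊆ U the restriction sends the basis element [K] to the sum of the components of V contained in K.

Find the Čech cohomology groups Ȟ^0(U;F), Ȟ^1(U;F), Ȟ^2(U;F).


nerve simplices:
  A12={t2,t9,t30} A13={t11,t25,t30} A14={t6,t25,t29} A15={t10,t27,t29} A16={t9,t10,t19} A23={t13,t28,t30} A24={t12,t14,t26} A25={t5,t26,t28} A26={t9,t14,t33} A34={t3,t4,t7,t25} A35={t18,t23,t28} A36={t3,t18,t24} A45={t16,t26,t29} A46={t3,t8,t14} A56={t10,t18,t22}
  A123={t30} A126={t9} A134={t25} A145={t29} A156={t10} A235={t28} A245={t26} A246={t14} A346={t3} A356={t18}
components per intersection:
  A1: {t2,t6,t9,t10,t11,t17,t19,t25,t27,t29,t30}
  A2: {t2,t5,t9,t12,t13,t14,t21,t26,t28,t30,t32,t33}
  A3: {t3,t4,t7,t11,t13,t18,t23,t24,t25,t28,t30,t31}
  A4: {t1,t3,t4,t6,t7,t8,t12,t14,t16,t25,t26,t29}
  A5: {t5,t10,t15,t16,t18,t22,t23,t26,t27,t28,t29}
  A6: {t3,t8,t9,t10,t14,t18,t19,t20,t22,t24,t33}
  A12: {t2,t9,t30}
  A13: {t11,t25,t30}
  A14: {t6,t25,t29}
  A15: {t10,t27,t29}
  A16: {t9,t10,t19}
  A23: {t13,t28,t30}
  A24: {t12,t14,t26}
  A25: {t5,t26,t28}
  A26: {t9,t14,t33}
  A34: {t3,t4,t7,t25}
  A35: {t18,t23,t28}
  A36: {t3,t18,t24}
  A45: {t16,t26,t29}
  A46: {t3,t8,t14}
  A56: {t10,t18,t22}
  A123: {t30}
  A126: {t9}
  A134: {t25}
  A145: {t29}
  A156: {t10}
  A235: {t28}
  A245: {t26}
  A246: {t14}
  A346: {t3}
  A356: {t18}
C dims 6,15,10; δ0: rk 5, SNF 1^5; δ1: rk 10, SNF 1^9·2
degree 0: 6−5−0 = 1 → Ȟ^0 ≅ Z
degree 1: 15−10−5 = 0 → Ȟ^1 ≅ 0
degree 2: 10−0−10 = 0 plus torsion [2] → Ȟ^2 ≅ Z/2

Ȟ^0 ≅ Z,  Ȟ^1 ≅ 0,  Ȟ^2 ≅ Z/2


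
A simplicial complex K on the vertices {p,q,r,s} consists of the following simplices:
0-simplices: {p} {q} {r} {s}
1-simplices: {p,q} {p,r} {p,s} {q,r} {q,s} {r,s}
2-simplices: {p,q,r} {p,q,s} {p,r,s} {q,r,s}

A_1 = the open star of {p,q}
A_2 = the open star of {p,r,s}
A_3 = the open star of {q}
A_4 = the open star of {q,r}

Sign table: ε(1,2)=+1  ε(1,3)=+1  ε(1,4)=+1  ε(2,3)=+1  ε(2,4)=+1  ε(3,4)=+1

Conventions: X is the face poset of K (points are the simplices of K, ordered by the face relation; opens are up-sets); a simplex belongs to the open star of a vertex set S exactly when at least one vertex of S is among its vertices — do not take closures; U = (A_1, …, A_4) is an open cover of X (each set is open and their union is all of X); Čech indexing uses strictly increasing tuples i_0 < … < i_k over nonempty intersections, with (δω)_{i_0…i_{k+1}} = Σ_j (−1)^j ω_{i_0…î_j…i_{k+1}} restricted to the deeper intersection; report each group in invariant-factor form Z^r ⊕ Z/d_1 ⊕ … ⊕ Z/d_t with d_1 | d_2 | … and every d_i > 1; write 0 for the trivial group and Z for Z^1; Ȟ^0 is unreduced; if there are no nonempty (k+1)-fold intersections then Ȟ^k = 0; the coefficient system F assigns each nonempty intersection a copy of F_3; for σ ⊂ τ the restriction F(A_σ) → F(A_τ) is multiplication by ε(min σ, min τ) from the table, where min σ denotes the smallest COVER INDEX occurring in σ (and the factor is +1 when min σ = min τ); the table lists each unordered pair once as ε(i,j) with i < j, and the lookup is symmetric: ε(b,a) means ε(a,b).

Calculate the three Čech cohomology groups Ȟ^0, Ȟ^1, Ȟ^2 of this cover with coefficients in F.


Ȟ^0(U;F) ≅ Z/3,  Ȟ^1(U;F) ≅ 0,  Ȟ^2(U;F) ≅ 0

nonempty intersections:
  A1={{p},{q},{p,q},{p,r},{p,s},{q,r},{q,s},{p,q,r},{p,q,s},{p,r,s},{q,r,s}} A2={{p},{r},{s},{p,q},{p,r},{p,s},{q,r},{q,s},{r,s},{p,q,r},{p,q,s},{p,r,s},{q,r,s}} A3={{q},{p,q},{q,r},{q,s},{p,q,r},{p,q,s},{q,r,s}} A4={{q},{r},{p,q},{p,r},{q,r},{q,s},{r,s},{p,q,r},{p,q,s},{p,r,s},{q,r,s}}
  A12={{p},{p,q},{p,r},{p,s},{q,r},{q,s},{p,q,r},{p,q,s},{p,r,s},{q,r,s}} A13={{q},{p,q},{q,r},{q,s},{p,q,r},{p,q,s},{q,r,s}} A14={{q},{p,q},{p,r},{q,r},{q,s},{p,q,r},{p,q,s},{p,r,s},{q,r,s}} A23={{p,q},{q,r},{q,s},{p,q,r},{p,q,s},{q,r,s}} A24={{r},{p,q},{p,r},{q,r},{q,s},{r,s},{p,q,r},{p,q,s},{p,r,s},{q,r,s}} A34={{q},{p,q},{q,r},{q,s},{p,q,r},{p,q,s},{q,r,s}}
  A123={{p,q},{q,r},{q,s},{p,q,r},{p,q,s},{q,r,s}} A124={{p,q},{p,r},{q,r},{q,s},{p,q,r},{p,q,s},{p,r,s},{q,r,s}} A134={{q},{p,q},{q,r},{q,s},{p,q,r},{p,q,s},{q,r,s}} A234={{p,q},{q,r},{q,s},{p,q,r},{p,q,s},{q,r,s}}
  A1234={{p,q},{q,r},{q,s},{p,q,r},{p,q,s},{q,r,s}}
C dims 4,6,4,1; δ0: rk_F3 3; δ1: rk_F3 3; δ2: rk_F3 1
Ȟ^0: (4−3)−0=1 ⇒ Z/3
Ȟ^1: (6−3)−3=0 ⇒ 0
Ȟ^2: (4−1)−3=0 ⇒ 0


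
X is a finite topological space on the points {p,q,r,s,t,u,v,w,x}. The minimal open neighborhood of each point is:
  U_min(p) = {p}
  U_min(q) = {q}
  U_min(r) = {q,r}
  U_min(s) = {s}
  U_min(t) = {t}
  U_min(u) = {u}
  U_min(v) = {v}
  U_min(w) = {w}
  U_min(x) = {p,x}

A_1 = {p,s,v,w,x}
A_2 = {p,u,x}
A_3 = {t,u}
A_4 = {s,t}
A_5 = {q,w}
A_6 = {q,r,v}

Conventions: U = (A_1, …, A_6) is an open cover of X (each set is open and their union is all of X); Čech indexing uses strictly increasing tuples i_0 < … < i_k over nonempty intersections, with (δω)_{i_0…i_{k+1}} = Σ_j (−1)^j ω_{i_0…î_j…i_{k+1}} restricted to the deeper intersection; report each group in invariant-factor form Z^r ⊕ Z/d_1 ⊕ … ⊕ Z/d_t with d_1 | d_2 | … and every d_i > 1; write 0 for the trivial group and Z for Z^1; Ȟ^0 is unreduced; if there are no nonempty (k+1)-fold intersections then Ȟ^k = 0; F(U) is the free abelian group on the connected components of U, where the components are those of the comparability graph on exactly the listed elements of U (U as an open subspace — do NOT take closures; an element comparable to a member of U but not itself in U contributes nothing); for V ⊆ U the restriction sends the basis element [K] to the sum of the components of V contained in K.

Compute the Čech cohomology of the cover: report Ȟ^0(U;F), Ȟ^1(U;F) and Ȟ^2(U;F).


Ȟ^0(U;F) ≅ Z^7; Ȟ^1(U;F) ≅ 0; Ȟ^2(U;F) ≅ 0

nerve simplices:
  A12={p,x} A14={s} A15={w} A16={v} A23={u} A34={t} A56={q}
components per intersection:
  A1: {p,x} {s} {v} {w}
  A2: {p,x} {u}
  A3: {t} {u}
  A4: {s} {t}
  A5: {q} {w}
  A6: {q,r} {v}
  A12: {p,x}
  A14: {s}
  A15: {w}
  A16: {v}
  A23: {u}
  A34: {t}
  A56: {q}
C dims 14,7; δ0: rk 7, SNF 1^7
degree 0: 14−7−0 = 7 → Ȟ^0 ≅ Z^7
degree 1: 7−0−7 = 0 → Ȟ^1 ≅ 0
degree 2: 0−0−0 = 0 → Ȟ^2 ≅ 0


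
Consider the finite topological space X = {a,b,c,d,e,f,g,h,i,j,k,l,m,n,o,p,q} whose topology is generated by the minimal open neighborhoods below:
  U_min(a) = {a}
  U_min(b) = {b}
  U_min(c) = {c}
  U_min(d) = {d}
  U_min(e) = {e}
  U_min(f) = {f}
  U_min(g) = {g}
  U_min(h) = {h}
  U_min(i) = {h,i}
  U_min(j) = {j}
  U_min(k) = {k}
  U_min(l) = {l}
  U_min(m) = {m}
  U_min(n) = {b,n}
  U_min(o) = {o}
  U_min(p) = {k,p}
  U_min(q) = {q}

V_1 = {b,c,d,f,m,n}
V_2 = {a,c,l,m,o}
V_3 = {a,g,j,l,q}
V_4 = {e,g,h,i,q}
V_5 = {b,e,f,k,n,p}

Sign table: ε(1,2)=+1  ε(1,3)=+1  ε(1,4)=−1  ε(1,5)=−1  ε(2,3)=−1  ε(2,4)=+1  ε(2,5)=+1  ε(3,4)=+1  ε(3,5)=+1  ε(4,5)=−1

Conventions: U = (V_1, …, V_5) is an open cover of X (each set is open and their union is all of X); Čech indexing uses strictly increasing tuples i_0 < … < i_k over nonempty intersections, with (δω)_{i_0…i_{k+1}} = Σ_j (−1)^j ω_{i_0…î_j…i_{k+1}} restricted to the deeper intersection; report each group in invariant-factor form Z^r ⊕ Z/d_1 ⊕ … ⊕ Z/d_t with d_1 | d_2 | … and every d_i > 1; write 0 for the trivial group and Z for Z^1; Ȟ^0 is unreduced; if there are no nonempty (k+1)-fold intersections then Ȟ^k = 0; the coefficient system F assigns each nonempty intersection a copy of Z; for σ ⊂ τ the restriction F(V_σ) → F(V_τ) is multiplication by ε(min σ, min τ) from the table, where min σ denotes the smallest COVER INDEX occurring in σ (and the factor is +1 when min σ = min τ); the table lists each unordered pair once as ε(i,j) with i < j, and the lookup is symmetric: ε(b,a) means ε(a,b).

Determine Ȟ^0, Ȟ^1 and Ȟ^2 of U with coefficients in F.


cover nerve:
  V12={c,m} V15={b,f,n} V23={a,l} V34={g,q} V45={e}
C dims 5,5; δ0: rk 5, SNF 1^4·2
Ȟ^0: (5−5)−0=0 ⇒ 0
Ȟ^1: (5−0)−5=0 plus torsion [2] ⇒ Z/2
Ȟ^2: (0−0)−0=0 ⇒ 0

Ȟ^0 ≅ 0, Ȟ^1 ≅ Z/2 and Ȟ^2 ≅ 0


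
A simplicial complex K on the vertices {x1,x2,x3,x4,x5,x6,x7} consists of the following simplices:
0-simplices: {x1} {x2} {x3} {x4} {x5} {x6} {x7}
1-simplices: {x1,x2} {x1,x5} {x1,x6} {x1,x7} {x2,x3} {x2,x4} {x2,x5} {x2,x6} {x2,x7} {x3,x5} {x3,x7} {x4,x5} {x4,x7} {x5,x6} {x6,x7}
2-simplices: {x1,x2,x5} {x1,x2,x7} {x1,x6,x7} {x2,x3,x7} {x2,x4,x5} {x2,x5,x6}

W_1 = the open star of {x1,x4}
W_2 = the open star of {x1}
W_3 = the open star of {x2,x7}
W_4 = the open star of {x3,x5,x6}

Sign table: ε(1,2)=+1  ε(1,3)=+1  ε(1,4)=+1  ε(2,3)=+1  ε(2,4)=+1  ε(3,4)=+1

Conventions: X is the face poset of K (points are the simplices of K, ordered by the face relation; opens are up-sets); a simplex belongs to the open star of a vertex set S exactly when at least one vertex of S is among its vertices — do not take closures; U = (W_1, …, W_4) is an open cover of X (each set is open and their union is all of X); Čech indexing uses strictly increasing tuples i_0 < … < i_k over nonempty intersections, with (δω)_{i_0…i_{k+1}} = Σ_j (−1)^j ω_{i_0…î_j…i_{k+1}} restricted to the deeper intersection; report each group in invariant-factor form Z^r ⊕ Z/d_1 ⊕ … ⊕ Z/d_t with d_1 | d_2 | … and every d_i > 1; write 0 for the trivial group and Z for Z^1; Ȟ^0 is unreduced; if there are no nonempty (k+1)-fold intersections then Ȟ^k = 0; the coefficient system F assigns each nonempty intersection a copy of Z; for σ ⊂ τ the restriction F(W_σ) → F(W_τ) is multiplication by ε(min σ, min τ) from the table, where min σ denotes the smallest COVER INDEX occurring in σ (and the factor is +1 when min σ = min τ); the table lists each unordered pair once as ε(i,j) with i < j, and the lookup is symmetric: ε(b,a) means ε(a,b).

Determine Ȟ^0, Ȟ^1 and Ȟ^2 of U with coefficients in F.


Ȟ^0 = Z; Ȟ^1 = 0; Ȟ^2 = 0

nonempty overlaps:
  W1={{x1},{x4},{x1,x2},{x1,x5},{x1,x6},{x1,x7},{x2,x4},{x4,x5},{x4,x7},{x1,x2,x5},{x1,x2,x7},{x1,x6,x7},{x2,x4,x5}} W2={{x1},{x1,x2},{x1,x5},{x1,x6},{x1,x7},{x1,x2,x5},{x1,x2,x7},{x1,x6,x7}} W3={{x2},{x7},{x1,x2},{x1,x7},{x2,x3},{x2,x4},{x2,x5},{x2,x6},{x2,x7},{x3,x7},{x4,x7},{x6,x7},{x1,x2,x5},{x1,x2,x7},{x1,x6,x7},{x2,x3,x7},{x2,x4,x5},{x2,x5,x6}} W4={{x3},{x5},{x6},{x1,x5},{x1,x6},{x2,x3},{x2,x5},{x2,x6},{x3,x5},{x3,x7},{x4,x5},{x5,x6},{x6,x7},{x1,x2,x5},{x1,x6,x7},{x2,x3,x7},{x2,x4,x5},{x2,x5,x6}}
  W12={{x1},{x1,x2},{x1,x5},{x1,x6},{x1,x7},{x1,x2,x5},{x1,x2,x7},{x1,x6,x7}} W13={{x1,x2},{x1,x7},{x2,x4},{x4,x7},{x1,x2,x5},{x1,x2,x7},{x1,x6,x7},{x2,x4,x5}} W14={{x1,x5},{x1,x6},{x4,x5},{x1,x2,x5},{x1,x6,x7},{x2,x4,x5}} W23={{x1,x2},{x1,x7},{x1,x2,x5},{x1,x2,x7},{x1,x6,x7}} W24={{x1,x5},{x1,x6},{x1,x2,x5},{x1,x6,x7}} W34={{x2,x3},{x2,x5},{x2,x6},{x3,x7},{x6,x7},{x1,x2,x5},{x1,x6,x7},{x2,x3,x7},{x2,x4,x5},{x2,x5,x6}}
  W123={{x1,x2},{x1,x7},{x1,x2,x5},{x1,x2,x7},{x1,x6,x7}} W124={{x1,x5},{x1,x6},{x1,x2,x5},{x1,x6,x7}} W134={{x1,x2,x5},{x1,x6,x7},{x2,x4,x5}} W234={{x1,x2,x5},{x1,x6,x7}}
  W1234={{x1,x2,x5},{x1,x6,x7}}
C dims 4,6,4,1; δ0: rk 3, SNF 1^3; δ1: rk 3, SNF 1^3; δ2: rk 1, SNF 1^1
degree 0: 4−3−0 = 1 → Ȟ^0 ≅ Z
degree 1: 6−3−3 = 0 → Ȟ^1 ≅ 0
degree 2: 4−1−3 = 0 → Ȟ^2 ≅ 0


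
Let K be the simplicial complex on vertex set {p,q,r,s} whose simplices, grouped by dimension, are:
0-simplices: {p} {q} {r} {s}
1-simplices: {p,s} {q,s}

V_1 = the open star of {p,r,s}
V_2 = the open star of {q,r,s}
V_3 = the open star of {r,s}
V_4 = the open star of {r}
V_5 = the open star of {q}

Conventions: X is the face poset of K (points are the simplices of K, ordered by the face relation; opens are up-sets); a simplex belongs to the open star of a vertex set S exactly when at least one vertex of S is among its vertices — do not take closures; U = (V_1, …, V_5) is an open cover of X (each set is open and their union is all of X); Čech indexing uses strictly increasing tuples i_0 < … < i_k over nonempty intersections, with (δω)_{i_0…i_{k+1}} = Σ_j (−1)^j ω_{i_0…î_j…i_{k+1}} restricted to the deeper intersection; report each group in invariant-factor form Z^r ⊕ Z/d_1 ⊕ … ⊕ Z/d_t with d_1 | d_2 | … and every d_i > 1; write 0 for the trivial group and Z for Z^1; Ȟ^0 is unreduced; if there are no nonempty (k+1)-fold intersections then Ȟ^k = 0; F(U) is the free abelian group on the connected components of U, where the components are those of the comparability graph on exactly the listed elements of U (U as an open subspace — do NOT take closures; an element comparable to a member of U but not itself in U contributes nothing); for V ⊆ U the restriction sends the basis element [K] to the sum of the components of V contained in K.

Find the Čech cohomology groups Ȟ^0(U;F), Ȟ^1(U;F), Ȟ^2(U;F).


nerve of the cover:
  V1={{p},{r},{s},{p,s},{q,s}} V2={{q},{r},{s},{p,s},{q,s}} V3={{r},{s},{p,s},{q,s}} V4={{r}} V5={{q},{q,s}}
  V12={{r},{s},{p,s},{q,s}} V13={{r},{s},{p,s},{q,s}} V14={{r}} V15={{q,s}} V23={{r},{s},{p,s},{q,s}} V24={{r}} V25={{q},{q,s}} V34={{r}} V35={{q,s}}
  V123={{r},{s},{p,s},{q,s}} V124={{r}} V125={{q,s}} V134={{r}} V135={{q,s}} V234={{r}} V235={{q,s}}
  V1234={{r}} V1235={{q,s}}
components per intersection:
  V1: {{p},{s},{p,s},{q,s}} {{r}}
  V2: {{q},{s},{p,s},{q,s}} {{r}}
  V3: {{r}} {{s},{p,s},{q,s}}
  V4: {{r}}
  V5: {{q},{q,s}}
  V12: {{r}} {{s},{p,s},{q,s}}
  V13: {{r}} {{s},{p,s},{q,s}}
  V14: {{r}}
  V15: {{q,s}}
  V23: {{r}} {{s},{p,s},{q,s}}
  V24: {{r}}
  V25: {{q},{q,s}}
  V34: {{r}}
  V35: {{q,s}}
  V123: {{r}} {{s},{p,s},{q,s}}
  V124: {{r}}
  V125: {{q,s}}
  V134: {{r}}
  V135: {{q,s}}
  V234: {{r}}
  V235: {{q,s}}
  V1234: {{r}}
  V1235: {{q,s}}
C dims 8,12,8,2; δ0: rk 6, SNF 1^6; δ1: rk 6, SNF 1^6; δ2: rk 2, SNF 1^2
Ȟ^0 = (8 − 6) − 0 = 2, so Ȟ^0 ≅ Z^2
Ȟ^1 = (12 − 6) − 6 = 0, so Ȟ^1 ≅ 0
Ȟ^2 = (8 − 2) − 6 = 0, so Ȟ^2 ≅ 0

Ȟ^0(U;F) ≅ Z^2; Ȟ^1(U;F) ≅ 0; Ȟ^2(U;F) ≅ 0


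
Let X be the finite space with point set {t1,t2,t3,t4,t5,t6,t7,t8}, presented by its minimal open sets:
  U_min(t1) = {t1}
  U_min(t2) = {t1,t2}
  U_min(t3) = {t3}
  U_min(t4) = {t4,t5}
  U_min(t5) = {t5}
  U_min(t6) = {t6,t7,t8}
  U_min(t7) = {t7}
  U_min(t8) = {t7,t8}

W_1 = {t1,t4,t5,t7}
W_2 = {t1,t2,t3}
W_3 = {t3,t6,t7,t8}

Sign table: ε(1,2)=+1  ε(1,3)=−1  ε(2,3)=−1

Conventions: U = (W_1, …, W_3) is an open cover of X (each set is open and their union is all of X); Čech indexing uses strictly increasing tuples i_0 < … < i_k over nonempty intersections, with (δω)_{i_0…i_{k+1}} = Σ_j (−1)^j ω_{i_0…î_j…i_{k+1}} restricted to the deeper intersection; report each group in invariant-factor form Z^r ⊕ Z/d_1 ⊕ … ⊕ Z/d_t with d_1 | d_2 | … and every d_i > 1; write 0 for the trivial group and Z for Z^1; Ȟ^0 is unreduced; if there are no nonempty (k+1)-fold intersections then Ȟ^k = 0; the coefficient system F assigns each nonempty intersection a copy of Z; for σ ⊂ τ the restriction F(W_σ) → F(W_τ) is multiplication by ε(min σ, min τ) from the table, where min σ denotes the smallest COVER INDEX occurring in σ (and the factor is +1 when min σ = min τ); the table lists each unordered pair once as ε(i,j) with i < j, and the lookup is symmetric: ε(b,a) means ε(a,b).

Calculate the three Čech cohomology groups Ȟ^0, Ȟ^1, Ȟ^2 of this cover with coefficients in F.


Ȟ^0 = Z, Ȟ^1 = Z, Ȟ^2 = 0

nerve simplices:
  W12={t1} W13={t7} W23={t3}
C dims 3,3; δ0: rk 2, SNF 1^2
degree 0: 3−2−0 = 1 → Ȟ^0 ≅ Z
degree 1: 3−0−2 = 1 → Ȟ^1 ≅ Z
degree 2: 0−0−0 = 0 → Ȟ^2 ≅ 0


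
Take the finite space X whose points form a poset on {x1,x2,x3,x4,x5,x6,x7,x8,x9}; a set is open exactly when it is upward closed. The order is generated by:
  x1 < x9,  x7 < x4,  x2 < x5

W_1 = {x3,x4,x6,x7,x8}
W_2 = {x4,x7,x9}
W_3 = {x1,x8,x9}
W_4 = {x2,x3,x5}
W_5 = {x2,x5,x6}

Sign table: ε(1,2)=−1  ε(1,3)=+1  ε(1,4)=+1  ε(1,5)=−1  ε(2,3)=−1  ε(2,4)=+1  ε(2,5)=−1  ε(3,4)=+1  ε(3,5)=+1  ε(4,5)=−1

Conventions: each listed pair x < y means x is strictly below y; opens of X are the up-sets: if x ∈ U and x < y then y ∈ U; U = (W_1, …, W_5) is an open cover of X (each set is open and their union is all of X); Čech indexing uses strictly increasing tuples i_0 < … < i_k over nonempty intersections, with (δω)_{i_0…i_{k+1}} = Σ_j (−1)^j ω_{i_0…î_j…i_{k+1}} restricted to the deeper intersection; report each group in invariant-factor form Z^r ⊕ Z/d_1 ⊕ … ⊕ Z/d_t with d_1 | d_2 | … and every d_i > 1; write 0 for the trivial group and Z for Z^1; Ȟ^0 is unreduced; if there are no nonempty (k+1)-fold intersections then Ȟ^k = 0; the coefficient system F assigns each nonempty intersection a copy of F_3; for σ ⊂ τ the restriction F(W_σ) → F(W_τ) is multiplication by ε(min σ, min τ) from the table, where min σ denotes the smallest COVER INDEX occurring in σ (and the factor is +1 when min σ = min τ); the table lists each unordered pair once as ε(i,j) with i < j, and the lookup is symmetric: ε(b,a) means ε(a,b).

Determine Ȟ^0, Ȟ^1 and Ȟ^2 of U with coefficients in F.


Ȟ^0(U;F) ≅ Z/3,  Ȟ^1(U;F) ≅ Z/3 ⊕ Z/3,  Ȟ^2(U;F) ≅ 0

cover nerve:
  W12={x4,x7} W13={x8} W14={x3} W15={x6} W23={x9} W45={x2,x5}
C dims 5,6; δ0: rk_F3 4
Ȟ^0: (5−4)−0=1 ⇒ Z/3
Ȟ^1: (6−0)−4=2 ⇒ Z/3 ⊕ Z/3
Ȟ^2: (0−0)−0=0 ⇒ 0


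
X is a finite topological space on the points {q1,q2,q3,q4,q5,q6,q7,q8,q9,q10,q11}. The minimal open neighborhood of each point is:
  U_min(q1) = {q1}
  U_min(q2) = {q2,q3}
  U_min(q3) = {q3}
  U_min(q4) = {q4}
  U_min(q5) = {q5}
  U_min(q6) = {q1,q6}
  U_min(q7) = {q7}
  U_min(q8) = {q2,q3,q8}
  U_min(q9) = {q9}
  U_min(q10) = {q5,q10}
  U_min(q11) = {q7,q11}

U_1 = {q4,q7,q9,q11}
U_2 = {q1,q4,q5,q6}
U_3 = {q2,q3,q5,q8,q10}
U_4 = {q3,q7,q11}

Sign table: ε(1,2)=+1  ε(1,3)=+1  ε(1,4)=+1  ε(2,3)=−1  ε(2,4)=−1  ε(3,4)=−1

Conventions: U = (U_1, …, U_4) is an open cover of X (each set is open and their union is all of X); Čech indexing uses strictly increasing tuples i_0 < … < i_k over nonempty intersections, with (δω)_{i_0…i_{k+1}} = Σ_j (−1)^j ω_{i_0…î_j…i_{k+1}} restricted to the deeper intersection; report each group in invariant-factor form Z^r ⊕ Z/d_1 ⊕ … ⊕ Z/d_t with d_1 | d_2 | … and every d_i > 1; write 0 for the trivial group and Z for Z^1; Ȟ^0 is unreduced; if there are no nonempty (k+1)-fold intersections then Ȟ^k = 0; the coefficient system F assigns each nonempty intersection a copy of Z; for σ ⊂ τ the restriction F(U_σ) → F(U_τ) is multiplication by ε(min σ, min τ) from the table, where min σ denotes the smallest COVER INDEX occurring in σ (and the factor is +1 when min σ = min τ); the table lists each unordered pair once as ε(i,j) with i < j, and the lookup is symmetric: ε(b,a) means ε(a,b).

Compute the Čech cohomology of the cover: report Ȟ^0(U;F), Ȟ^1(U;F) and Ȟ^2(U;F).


Ȟ^0(U;F) ≅ Z, Ȟ^1(U;F) ≅ Z and Ȟ^2(U;F) ≅ 0

nerve of the cover:
  U12={q4} U14={q7,q11} U23={q5} U34={q3}
C dims 4,4; δ0: rk 3, SNF 1^3
Ȟ^0 = (4 − 3) − 0 = 1, so Ȟ^0 ≅ Z
Ȟ^1 = (4 − 0) − 3 = 1, so Ȟ^1 ≅ Z
Ȟ^2 = (0 − 0) − 0 = 0, so Ȟ^2 ≅ 0


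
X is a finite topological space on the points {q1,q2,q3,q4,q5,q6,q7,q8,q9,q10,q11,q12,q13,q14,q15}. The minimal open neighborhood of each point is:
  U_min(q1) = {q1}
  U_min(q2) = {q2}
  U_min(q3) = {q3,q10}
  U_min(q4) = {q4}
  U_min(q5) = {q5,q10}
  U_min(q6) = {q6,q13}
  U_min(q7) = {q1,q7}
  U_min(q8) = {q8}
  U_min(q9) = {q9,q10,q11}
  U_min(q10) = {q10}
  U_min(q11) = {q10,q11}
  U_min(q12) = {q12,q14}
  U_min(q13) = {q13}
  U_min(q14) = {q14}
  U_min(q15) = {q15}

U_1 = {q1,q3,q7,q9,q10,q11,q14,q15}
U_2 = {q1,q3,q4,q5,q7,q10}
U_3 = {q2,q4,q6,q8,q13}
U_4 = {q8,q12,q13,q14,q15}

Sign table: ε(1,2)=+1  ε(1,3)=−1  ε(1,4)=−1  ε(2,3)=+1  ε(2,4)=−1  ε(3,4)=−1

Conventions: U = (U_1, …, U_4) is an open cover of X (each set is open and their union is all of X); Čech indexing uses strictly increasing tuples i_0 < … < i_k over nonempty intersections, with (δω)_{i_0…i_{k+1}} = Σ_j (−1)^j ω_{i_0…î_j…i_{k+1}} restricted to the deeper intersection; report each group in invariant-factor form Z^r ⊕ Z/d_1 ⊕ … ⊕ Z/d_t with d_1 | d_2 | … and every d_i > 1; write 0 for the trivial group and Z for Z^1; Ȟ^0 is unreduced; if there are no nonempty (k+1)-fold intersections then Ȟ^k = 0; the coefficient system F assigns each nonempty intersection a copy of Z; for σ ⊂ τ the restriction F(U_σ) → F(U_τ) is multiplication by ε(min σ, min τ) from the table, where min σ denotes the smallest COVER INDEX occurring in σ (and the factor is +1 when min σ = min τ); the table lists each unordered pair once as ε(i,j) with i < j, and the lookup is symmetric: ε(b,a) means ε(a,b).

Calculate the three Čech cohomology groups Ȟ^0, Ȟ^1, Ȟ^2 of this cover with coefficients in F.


Ȟ^0 ≅ Z, Ȟ^1 ≅ Z and Ȟ^2 ≅ 0

intersection data:
  U12={q1,q3,q7,q10} U14={q14,q15} U23={q4} U34={q8,q13}
C dims 4,4; δ0: rk 3, SNF 1^3
Ȟ^0 = (4 − 3) − 0 = 1, so Ȟ^0 ≅ Z
Ȟ^1 = (4 − 0) − 3 = 1, so Ȟ^1 ≅ Z
Ȟ^2 = (0 − 0) − 0 = 0, so Ȟ^2 ≅ 0


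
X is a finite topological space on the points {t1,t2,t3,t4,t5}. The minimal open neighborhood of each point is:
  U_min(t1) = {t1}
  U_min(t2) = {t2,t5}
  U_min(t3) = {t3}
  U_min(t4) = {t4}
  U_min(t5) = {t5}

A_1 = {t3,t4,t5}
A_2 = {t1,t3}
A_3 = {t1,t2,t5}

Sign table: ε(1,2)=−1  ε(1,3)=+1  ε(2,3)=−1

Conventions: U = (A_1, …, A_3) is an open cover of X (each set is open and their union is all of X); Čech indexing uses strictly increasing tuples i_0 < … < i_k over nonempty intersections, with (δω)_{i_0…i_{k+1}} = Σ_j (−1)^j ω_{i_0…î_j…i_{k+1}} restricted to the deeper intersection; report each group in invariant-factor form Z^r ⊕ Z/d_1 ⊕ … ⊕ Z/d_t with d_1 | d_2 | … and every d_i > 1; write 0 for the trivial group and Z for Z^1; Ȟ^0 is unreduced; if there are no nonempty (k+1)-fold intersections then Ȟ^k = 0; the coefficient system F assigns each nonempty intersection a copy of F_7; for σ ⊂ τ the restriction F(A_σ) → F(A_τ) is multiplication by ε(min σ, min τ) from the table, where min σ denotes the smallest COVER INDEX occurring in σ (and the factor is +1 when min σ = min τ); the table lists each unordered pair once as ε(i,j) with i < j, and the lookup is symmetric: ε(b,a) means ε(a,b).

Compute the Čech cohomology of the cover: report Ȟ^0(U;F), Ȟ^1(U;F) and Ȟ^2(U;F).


Ȟ^0 = Z/7; Ȟ^1 = Z/7; Ȟ^2 = 0

cover nerve:
  A12={t3} A13={t5} A23={t1}
C dims 3,3; δ0: rk_F7 2
Ȟ^0: (3−2)−0=1 ⇒ Z/7
Ȟ^1: (3−0)−2=1 ⇒ Z/7
Ȟ^2: (0−0)−0=0 ⇒ 0


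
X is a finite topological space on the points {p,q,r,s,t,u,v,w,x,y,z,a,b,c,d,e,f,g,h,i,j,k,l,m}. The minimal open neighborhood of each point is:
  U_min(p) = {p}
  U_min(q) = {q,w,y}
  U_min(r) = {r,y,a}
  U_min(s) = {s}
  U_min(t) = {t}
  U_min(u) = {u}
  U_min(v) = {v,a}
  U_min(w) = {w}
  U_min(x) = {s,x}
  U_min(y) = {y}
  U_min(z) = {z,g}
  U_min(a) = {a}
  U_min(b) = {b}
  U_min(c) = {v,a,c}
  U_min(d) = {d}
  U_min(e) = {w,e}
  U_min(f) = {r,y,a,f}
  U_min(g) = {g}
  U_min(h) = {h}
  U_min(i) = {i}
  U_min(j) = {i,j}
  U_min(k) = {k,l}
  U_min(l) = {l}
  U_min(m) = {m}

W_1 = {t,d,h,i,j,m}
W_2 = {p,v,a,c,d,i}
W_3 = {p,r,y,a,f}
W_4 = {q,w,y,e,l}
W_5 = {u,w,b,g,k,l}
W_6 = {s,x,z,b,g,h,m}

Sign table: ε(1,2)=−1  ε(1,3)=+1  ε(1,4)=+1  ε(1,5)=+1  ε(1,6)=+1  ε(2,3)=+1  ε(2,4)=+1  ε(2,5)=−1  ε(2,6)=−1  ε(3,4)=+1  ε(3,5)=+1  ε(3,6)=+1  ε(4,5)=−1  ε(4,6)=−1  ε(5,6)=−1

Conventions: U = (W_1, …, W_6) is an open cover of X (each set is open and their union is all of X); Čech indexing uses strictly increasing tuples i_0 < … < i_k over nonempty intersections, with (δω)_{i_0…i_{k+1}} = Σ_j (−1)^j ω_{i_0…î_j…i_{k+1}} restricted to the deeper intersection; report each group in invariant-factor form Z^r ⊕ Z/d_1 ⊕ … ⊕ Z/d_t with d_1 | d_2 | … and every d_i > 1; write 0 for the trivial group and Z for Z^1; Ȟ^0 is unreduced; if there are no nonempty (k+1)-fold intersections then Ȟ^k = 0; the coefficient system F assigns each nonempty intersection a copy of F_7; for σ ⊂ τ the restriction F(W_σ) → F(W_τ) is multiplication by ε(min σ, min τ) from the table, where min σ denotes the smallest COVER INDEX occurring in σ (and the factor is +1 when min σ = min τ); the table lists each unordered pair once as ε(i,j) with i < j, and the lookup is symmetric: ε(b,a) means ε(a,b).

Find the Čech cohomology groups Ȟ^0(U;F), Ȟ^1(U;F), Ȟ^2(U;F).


nerve of the cover:
  W12={d,i} W16={h,m} W23={p,a} W34={y} W45={w,l} W56={b,g}
C dims 6,6; δ0: rk_F7 6
Ȟ^0 = (6 − 6) − 0 = 0, so Ȟ^0 ≅ 0
Ȟ^1 = (6 − 0) − 6 = 0, so Ȟ^1 ≅ 0
Ȟ^2 = (0 − 0) − 0 = 0, so Ȟ^2 ≅ 0

Ȟ^0 ≅ 0; Ȟ^1 ≅ 0; Ȟ^2 ≅ 0


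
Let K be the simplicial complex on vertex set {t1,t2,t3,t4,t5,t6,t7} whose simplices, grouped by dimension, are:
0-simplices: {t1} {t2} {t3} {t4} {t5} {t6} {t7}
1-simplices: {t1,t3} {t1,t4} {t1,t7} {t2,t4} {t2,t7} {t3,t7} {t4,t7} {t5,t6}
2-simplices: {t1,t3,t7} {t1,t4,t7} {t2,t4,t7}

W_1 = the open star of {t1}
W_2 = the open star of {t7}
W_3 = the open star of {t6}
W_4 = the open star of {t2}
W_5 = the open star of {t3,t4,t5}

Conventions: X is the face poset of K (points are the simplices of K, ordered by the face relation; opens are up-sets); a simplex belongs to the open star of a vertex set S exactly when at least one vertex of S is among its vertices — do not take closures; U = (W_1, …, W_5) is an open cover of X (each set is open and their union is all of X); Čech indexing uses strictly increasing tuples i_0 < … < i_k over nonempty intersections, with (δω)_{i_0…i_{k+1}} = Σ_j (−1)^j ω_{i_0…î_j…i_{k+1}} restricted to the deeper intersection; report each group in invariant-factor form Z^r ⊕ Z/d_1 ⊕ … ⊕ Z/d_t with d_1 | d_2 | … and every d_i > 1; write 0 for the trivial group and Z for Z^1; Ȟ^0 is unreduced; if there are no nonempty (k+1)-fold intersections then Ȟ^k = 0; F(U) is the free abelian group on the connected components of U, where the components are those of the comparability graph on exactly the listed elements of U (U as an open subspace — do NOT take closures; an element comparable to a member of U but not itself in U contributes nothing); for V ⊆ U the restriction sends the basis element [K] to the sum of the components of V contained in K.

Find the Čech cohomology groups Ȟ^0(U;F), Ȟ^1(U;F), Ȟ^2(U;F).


Ȟ^0 = Z^2, Ȟ^1 = 0 and Ȟ^2 = 0

nerve of the cover:
  W1={{t1},{t1,t3},{t1,t4},{t1,t7},{t1,t3,t7},{t1,t4,t7}} W2={{t7},{t1,t7},{t2,t7},{t3,t7},{t4,t7},{t1,t3,t7},{t1,t4,t7},{t2,t4,t7}} W3={{t6},{t5,t6}} W4={{t2},{t2,t4},{t2,t7},{t2,t4,t7}} W5={{t3},{t4},{t5},{t1,t3},{t1,t4},{t2,t4},{t3,t7},{t4,t7},{t5,t6},{t1,t3,t7},{t1,t4,t7},{t2,t4,t7}}
  W12={{t1,t7},{t1,t3,t7},{t1,t4,t7}} W15={{t1,t3},{t1,t4},{t1,t3,t7},{t1,t4,t7}} W24={{t2,t7},{t2,t4,t7}} W25={{t3,t7},{t4,t7},{t1,t3,t7},{t1,t4,t7},{t2,t4,t7}} W35={{t5,t6}} W45={{t2,t4},{t2,t4,t7}}
  W125={{t1,t3,t7},{t1,t4,t7}} W245={{t2,t4,t7}}
components per intersection:
  W1: {{t1},{t1,t3},{t1,t4},{t1,t7},{t1,t3,t7},{t1,t4,t7}}
  W2: {{t7},{t1,t7},{t2,t7},{t3,t7},{t4,t7},{t1,t3,t7},{t1,t4,t7},{t2,t4,t7}}
  W3: {{t6},{t5,t6}}
  W4: {{t2},{t2,t4},{t2,t7},{t2,t4,t7}}
  W5: {{t3},{t1,t3},{t3,t7},{t1,t3,t7}} {{t4},{t1,t4},{t2,t4},{t4,t7},{t1,t4,t7},{t2,t4,t7}} {{t5},{t5,t6}}
  W12: {{t1,t7},{t1,t3,t7},{t1,t4,t7}}
  W15: {{t1,t3},{t1,t3,t7}} {{t1,t4},{t1,t4,t7}}
  W24: {{t2,t7},{t2,t4,t7}}
  W25: {{t3,t7},{t1,t3,t7}} {{t4,t7},{t1,t4,t7},{t2,t4,t7}}
  W35: {{t5,t6}}
  W45: {{t2,t4},{t2,t4,t7}}
  W125: {{t1,t3,t7}} {{t1,t4,t7}}
  W245: {{t2,t4,t7}}
C dims 7,8,3; δ0: rk 5, SNF 1^5; δ1: rk 3, SNF 1^3
Ȟ^0 = (7 − 5) − 0 = 2, so Ȟ^0 ≅ Z^2
Ȟ^1 = (8 − 3) − 5 = 0, so Ȟ^1 ≅ 0
Ȟ^2 = (3 − 0) − 3 = 0, so Ȟ^2 ≅ 0


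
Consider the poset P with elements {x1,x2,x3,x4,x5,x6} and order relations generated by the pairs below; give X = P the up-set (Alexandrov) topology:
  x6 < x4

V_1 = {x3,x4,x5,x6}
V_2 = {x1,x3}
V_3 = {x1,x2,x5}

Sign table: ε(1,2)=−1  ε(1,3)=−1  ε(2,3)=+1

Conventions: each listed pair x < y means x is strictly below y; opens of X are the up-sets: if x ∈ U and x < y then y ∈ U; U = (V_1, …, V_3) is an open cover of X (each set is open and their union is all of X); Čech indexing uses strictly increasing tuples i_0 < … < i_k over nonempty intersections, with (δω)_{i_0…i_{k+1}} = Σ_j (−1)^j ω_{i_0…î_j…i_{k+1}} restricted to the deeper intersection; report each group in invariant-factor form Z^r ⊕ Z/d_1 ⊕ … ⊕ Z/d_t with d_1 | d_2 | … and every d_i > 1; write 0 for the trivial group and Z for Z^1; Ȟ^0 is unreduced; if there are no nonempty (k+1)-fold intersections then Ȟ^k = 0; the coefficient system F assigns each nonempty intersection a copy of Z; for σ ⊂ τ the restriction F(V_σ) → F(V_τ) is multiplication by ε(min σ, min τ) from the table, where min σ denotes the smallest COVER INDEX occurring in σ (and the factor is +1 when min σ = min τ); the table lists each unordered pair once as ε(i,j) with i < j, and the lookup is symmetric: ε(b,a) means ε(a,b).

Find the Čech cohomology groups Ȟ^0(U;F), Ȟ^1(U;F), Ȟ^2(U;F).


nonempty overlaps:
  V12={x3} V13={x5} V23={x1}
C dims 3,3; δ0: rk 2, SNF 1^2
degree 0: 3−2−0 = 1 → Ȟ^0 ≅ Z
degree 1: 3−0−2 = 1 → Ȟ^1 ≅ Z
degree 2: 0−0−0 = 0 → Ȟ^2 ≅ 0

Ȟ^0 ≅ Z,  Ȟ^1 ≅ Z,  Ȟ^2 ≅ 0


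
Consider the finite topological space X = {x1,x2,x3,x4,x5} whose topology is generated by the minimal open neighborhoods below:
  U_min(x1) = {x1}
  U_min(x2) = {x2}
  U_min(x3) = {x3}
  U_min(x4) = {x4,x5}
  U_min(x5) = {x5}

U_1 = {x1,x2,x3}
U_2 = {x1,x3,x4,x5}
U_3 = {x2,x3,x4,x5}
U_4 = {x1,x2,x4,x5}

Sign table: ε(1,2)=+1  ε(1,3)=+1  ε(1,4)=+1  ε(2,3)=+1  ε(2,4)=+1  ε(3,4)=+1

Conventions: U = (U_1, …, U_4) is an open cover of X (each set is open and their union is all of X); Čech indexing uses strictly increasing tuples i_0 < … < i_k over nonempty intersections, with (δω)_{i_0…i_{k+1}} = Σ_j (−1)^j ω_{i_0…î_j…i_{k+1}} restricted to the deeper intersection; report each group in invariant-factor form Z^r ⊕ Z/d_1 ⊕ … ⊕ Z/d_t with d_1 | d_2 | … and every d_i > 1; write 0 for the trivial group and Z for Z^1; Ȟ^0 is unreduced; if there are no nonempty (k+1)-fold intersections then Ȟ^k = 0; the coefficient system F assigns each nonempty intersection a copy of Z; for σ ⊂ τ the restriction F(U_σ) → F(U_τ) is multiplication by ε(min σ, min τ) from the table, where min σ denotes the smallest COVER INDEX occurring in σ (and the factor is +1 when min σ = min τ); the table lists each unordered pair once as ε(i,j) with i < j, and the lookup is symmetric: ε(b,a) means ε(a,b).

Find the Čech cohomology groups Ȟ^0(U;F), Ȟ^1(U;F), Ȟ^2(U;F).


Ȟ^0(U;F) ≅ Z, Ȟ^1(U;F) ≅ 0 and Ȟ^2(U;F) ≅ Z

nonempty overlaps:
  U12={x1,x3} U13={x2,x3} U14={x1,x2} U23={x3,x4,x5} U24={x1,x4,x5} U34={x2,x4,x5}
  U123={x3} U124={x1} U134={x2} U234={x4,x5}
C dims 4,6,4; δ0: rk 3, SNF 1^3; δ1: rk 3, SNF 1^3
degree 0: 4−3−0 = 1 → Ȟ^0 ≅ Z
degree 1: 6−3−3 = 0 → Ȟ^1 ≅ 0
degree 2: 4−0−3 = 1 → Ȟ^2 ≅ Z


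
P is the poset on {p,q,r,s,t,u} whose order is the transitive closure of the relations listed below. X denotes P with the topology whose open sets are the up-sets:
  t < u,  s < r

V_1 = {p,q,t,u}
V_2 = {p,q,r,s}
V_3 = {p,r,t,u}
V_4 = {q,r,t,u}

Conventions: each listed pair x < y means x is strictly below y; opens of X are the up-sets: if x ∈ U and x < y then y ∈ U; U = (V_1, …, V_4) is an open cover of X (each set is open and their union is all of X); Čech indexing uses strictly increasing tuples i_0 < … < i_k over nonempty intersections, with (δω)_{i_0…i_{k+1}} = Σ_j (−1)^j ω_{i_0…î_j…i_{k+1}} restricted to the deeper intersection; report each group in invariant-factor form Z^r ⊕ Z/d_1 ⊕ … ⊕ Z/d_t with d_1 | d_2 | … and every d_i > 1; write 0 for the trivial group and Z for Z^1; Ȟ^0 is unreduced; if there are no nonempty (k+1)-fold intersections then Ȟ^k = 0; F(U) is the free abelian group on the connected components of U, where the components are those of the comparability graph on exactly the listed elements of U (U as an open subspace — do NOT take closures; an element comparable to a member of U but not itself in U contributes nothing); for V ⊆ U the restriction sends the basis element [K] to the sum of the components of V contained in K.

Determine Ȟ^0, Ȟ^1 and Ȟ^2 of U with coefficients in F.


Ȟ^0 ≅ Z^4, Ȟ^1 ≅ 0, Ȟ^2 ≅ 0

nonempty overlaps:
  V12={p,q} V13={p,t,u} V14={q,t,u} V23={p,r} V24={q,r} V34={r,t,u}
  V123={p} V124={q} V134={t,u} V234={r}
components per intersection:
  V1: {p} {q} {t,u}
  V2: {p} {q} {r,s}
  V3: {p} {r} {t,u}
  V4: {q} {r} {t,u}
  V12: {p} {q}
  V13: {p} {t,u}
  V14: {q} {t,u}
  V23: {p} {r}
  V24: {q} {r}
  V34: {r} {t,u}
  V123: {p}
  V124: {q}
  V134: {t,u}
  V234: {r}
C dims 12,12,4; δ0: rk 8, SNF 1^8; δ1: rk 4, SNF 1^4
degree 0: 12−8−0 = 4 → Ȟ^0 ≅ Z^4
degree 1: 12−4−8 = 0 → Ȟ^1 ≅ 0
degree 2: 4−0−4 = 0 → Ȟ^2 ≅ 0


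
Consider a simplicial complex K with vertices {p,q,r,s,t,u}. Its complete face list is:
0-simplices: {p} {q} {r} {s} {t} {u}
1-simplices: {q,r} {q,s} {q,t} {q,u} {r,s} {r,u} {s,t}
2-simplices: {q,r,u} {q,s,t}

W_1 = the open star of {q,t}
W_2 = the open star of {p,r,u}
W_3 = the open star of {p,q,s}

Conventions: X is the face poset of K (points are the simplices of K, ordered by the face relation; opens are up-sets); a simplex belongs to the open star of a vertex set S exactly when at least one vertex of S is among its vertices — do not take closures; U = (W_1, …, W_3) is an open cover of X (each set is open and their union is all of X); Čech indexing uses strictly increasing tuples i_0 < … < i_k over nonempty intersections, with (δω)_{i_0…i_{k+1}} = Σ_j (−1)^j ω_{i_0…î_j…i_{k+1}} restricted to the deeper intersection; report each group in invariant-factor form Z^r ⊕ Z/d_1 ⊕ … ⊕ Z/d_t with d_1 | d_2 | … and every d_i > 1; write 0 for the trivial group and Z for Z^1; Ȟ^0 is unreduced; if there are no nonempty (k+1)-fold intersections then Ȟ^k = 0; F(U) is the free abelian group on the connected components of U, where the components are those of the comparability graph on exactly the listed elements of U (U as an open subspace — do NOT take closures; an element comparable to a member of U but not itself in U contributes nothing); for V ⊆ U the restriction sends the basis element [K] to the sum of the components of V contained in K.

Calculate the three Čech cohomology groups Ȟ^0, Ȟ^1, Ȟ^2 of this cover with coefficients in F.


Ȟ^0 = Z^2; Ȟ^1 = Z; Ȟ^2 = 0

intersection data:
  W1={{q},{t},{q,r},{q,s},{q,t},{q,u},{s,t},{q,r,u},{q,s,t}} W2={{p},{r},{u},{q,r},{q,u},{r,s},{r,u},{q,r,u}} W3={{p},{q},{s},{q,r},{q,s},{q,t},{q,u},{r,s},{s,t},{q,r,u},{q,s,t}}
  W12={{q,r},{q,u},{q,r,u}} W13={{q},{q,r},{q,s},{q,t},{q,u},{s,t},{q,r,u},{q,s,t}} W23={{p},{q,r},{q,u},{r,s},{q,r,u}}
  W123={{q,r},{q,u},{q,r,u}}
components per intersection:
  W1: {{q},{t},{q,r},{q,s},{q,t},{q,u},{s,t},{q,r,u},{q,s,t}}
  W2: {{p}} {{r},{u},{q,r},{q,u},{r,s},{r,u},{q,r,u}}
  W3: {{p}} {{q},{s},{q,r},{q,s},{q,t},{q,u},{r,s},{s,t},{q,r,u},{q,s,t}}
  W12: {{q,r},{q,u},{q,r,u}}
  W13: {{q},{q,r},{q,s},{q,t},{q,u},{s,t},{q,r,u},{q,s,t}}
  W23: {{p}} {{q,r},{q,u},{q,r,u}} {{r,s}}
  W123: {{q,r},{q,u},{q,r,u}}
C dims 5,5,1; δ0: rk 3, SNF 1^3; δ1: rk 1, SNF 1^1
Ȟ^0 = (5 − 3) − 0 = 2, so Ȟ^0 ≅ Z^2
Ȟ^1 = (5 − 1) − 3 = 1, so Ȟ^1 ≅ Z
Ȟ^2 = (1 − 0) − 1 = 0, so Ȟ^2 ≅ 0


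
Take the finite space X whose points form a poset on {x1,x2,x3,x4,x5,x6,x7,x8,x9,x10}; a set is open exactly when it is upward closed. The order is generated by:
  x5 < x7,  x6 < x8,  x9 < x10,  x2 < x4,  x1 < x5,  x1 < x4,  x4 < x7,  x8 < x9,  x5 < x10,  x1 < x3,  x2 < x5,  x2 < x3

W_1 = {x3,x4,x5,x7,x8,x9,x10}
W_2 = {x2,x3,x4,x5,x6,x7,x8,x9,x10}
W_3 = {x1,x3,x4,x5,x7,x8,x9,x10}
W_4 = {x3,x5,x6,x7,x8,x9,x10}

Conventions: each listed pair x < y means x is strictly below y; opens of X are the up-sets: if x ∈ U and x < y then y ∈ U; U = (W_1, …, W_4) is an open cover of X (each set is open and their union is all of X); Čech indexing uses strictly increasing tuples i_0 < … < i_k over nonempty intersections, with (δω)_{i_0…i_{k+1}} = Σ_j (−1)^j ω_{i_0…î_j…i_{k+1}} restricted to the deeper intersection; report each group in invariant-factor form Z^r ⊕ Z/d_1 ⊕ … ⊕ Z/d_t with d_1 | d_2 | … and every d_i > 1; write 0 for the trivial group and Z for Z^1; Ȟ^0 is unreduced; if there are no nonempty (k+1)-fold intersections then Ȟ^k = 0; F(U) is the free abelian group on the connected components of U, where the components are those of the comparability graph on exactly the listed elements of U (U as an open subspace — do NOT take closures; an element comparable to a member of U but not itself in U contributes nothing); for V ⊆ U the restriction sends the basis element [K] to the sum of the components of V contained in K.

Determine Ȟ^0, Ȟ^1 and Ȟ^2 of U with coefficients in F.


nonempty intersections:
  W12={x3,x4,x5,x7,x8,x9,x10} W13={x3,x4,x5,x7,x8,x9,x10} W14={x3,x5,x7,x8,x9,x10} W23={x3,x4,x5,x7,x8,x9,x10} W24={x3,x5,x6,x7,x8,x9,x10} W34={x3,x5,x7,x8,x9,x10}
  W123={x3,x4,x5,x7,x8,x9,x10} W124={x3,x5,x7,x8,x9,x10} W134={x3,x5,x7,x8,x9,x10} W234={x3,x5,x7,x8,x9,x10}
  W1234={x3,x5,x7,x8,x9,x10}
components per intersection:
  W1: {x3} {x4,x5,x7,x8,x9,x10}
  W2: {x2,x3,x4,x5,x6,x7,x8,x9,x10}
  W3: {x1,x3,x4,x5,x7,x8,x9,x10}
  W4: {x3} {x5,x6,x7,x8,x9,x10}
  W12: {x3} {x4,x5,x7,x8,x9,x10}
  W13: {x3} {x4,x5,x7,x8,x9,x10}
  W14: {x3} {x5,x7,x8,x9,x10}
  W23: {x3} {x4,x5,x7,x8,x9,x10}
  W24: {x3} {x5,x6,x7,x8,x9,x10}
  W34: {x3} {x5,x7,x8,x9,x10}
  W123: {x3} {x4,x5,x7,x8,x9,x10}
  W124: {x3} {x5,x7,x8,x9,x10}
  W134: {x3} {x5,x7,x8,x9,x10}
  W234: {x3} {x5,x7,x8,x9,x10}
  W1234: {x3} {x5,x7,x8,x9,x10}
C dims 6,12,8,2; δ0: rk 5, SNF 1^5; δ1: rk 6, SNF 1^6; δ2: rk 2, SNF 1^2
Ȟ^0: (6−5)−0=1 ⇒ Z
Ȟ^1: (12−6)−5=1 ⇒ Z
Ȟ^2: (8−2)−6=0 ⇒ 0

Ȟ^0 = Z; Ȟ^1 = Z; Ȟ^2 = 0
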